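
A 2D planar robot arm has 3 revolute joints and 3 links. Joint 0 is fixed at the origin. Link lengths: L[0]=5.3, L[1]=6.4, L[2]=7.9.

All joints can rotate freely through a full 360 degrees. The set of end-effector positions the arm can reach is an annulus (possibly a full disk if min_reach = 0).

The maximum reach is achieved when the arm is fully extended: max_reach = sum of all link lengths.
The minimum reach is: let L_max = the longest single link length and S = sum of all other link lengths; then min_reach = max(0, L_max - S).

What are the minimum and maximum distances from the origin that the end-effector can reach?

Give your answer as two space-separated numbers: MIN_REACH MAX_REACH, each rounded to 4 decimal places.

Link lengths: [5.3, 6.4, 7.9]
max_reach = 5.3 + 6.4 + 7.9 = 19.6
L_max = max([5.3, 6.4, 7.9]) = 7.9
S (sum of others) = 19.6 - 7.9 = 11.7
min_reach = max(0, 7.9 - 11.7) = max(0, -3.8) = 0

Answer: 0.0000 19.6000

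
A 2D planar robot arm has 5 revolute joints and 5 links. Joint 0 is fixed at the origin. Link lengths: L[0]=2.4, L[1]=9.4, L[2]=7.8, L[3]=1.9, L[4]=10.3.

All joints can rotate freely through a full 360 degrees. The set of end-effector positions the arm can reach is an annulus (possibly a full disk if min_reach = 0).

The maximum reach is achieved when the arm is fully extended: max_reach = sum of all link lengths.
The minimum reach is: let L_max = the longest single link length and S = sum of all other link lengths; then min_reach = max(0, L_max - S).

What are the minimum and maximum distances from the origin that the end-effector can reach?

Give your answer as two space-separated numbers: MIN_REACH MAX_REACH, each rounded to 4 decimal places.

Answer: 0.0000 31.8000

Derivation:
Link lengths: [2.4, 9.4, 7.8, 1.9, 10.3]
max_reach = 2.4 + 9.4 + 7.8 + 1.9 + 10.3 = 31.8
L_max = max([2.4, 9.4, 7.8, 1.9, 10.3]) = 10.3
S (sum of others) = 31.8 - 10.3 = 21.5
min_reach = max(0, 10.3 - 21.5) = max(0, -11.2) = 0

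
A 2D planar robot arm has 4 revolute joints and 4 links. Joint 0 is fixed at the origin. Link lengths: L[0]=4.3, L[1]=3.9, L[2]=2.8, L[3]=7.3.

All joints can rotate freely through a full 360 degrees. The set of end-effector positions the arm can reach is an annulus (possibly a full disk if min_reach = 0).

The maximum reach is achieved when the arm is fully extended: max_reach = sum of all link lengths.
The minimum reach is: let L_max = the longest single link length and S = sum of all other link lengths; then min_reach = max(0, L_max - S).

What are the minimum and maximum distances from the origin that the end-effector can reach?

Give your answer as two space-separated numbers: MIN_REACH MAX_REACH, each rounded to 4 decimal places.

Link lengths: [4.3, 3.9, 2.8, 7.3]
max_reach = 4.3 + 3.9 + 2.8 + 7.3 = 18.3
L_max = max([4.3, 3.9, 2.8, 7.3]) = 7.3
S (sum of others) = 18.3 - 7.3 = 11
min_reach = max(0, 7.3 - 11) = max(0, -3.7) = 0

Answer: 0.0000 18.3000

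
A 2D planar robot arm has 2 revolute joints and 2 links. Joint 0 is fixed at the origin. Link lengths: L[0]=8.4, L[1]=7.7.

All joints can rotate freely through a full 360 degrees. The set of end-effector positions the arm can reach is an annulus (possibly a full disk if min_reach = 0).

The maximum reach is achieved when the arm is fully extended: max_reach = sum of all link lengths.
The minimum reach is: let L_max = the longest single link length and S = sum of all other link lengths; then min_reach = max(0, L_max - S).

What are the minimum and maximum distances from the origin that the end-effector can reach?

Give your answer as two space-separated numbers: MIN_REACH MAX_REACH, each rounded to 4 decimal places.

Link lengths: [8.4, 7.7]
max_reach = 8.4 + 7.7 = 16.1
L_max = max([8.4, 7.7]) = 8.4
S (sum of others) = 16.1 - 8.4 = 7.7
min_reach = max(0, 8.4 - 7.7) = max(0, 0.7) = 0.7

Answer: 0.7000 16.1000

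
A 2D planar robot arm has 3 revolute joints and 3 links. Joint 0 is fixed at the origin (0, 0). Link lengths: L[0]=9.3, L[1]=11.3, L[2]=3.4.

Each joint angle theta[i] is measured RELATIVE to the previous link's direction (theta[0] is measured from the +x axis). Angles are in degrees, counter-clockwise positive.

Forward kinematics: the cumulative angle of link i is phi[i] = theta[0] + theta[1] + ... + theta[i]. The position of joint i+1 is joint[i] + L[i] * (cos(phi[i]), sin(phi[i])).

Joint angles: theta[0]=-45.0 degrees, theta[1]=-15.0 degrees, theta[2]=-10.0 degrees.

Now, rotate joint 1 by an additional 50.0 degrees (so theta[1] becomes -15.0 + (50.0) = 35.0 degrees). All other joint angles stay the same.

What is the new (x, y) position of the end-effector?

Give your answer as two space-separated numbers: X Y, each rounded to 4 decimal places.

joint[0] = (0.0000, 0.0000)  (base)
link 0: phi[0] = -45 = -45 deg
  cos(-45 deg) = 0.7071, sin(-45 deg) = -0.7071
  joint[1] = (0.0000, 0.0000) + 9.3 * (0.7071, -0.7071) = (0.0000 + 6.5761, 0.0000 + -6.5761) = (6.5761, -6.5761)
link 1: phi[1] = -45 + 35 = -10 deg
  cos(-10 deg) = 0.9848, sin(-10 deg) = -0.1736
  joint[2] = (6.5761, -6.5761) + 11.3 * (0.9848, -0.1736) = (6.5761 + 11.1283, -6.5761 + -1.9622) = (17.7044, -8.5383)
link 2: phi[2] = -45 + 35 + -10 = -20 deg
  cos(-20 deg) = 0.9397, sin(-20 deg) = -0.3420
  joint[3] = (17.7044, -8.5383) + 3.4 * (0.9397, -0.3420) = (17.7044 + 3.1950, -8.5383 + -1.1629) = (20.8994, -9.7012)
End effector: (20.8994, -9.7012)

Answer: 20.8994 -9.7012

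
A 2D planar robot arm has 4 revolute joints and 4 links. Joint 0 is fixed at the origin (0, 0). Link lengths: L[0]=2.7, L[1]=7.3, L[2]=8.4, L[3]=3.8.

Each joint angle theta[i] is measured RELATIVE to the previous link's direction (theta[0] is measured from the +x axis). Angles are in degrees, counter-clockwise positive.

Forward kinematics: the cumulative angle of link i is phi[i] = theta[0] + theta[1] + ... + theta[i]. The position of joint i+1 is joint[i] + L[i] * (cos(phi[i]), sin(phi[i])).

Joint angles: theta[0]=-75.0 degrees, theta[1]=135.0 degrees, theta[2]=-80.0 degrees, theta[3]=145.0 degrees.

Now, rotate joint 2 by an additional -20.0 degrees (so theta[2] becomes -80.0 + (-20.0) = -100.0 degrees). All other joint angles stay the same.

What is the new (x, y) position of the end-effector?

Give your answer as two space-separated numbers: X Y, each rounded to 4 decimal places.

Answer: 9.8001 1.9851

Derivation:
joint[0] = (0.0000, 0.0000)  (base)
link 0: phi[0] = -75 = -75 deg
  cos(-75 deg) = 0.2588, sin(-75 deg) = -0.9659
  joint[1] = (0.0000, 0.0000) + 2.7 * (0.2588, -0.9659) = (0.0000 + 0.6988, 0.0000 + -2.6080) = (0.6988, -2.6080)
link 1: phi[1] = -75 + 135 = 60 deg
  cos(60 deg) = 0.5000, sin(60 deg) = 0.8660
  joint[2] = (0.6988, -2.6080) + 7.3 * (0.5000, 0.8660) = (0.6988 + 3.6500, -2.6080 + 6.3220) = (4.3488, 3.7140)
link 2: phi[2] = -75 + 135 + -100 = -40 deg
  cos(-40 deg) = 0.7660, sin(-40 deg) = -0.6428
  joint[3] = (4.3488, 3.7140) + 8.4 * (0.7660, -0.6428) = (4.3488 + 6.4348, 3.7140 + -5.3994) = (10.7836, -1.6854)
link 3: phi[3] = -75 + 135 + -100 + 145 = 105 deg
  cos(105 deg) = -0.2588, sin(105 deg) = 0.9659
  joint[4] = (10.7836, -1.6854) + 3.8 * (-0.2588, 0.9659) = (10.7836 + -0.9835, -1.6854 + 3.6705) = (9.8001, 1.9851)
End effector: (9.8001, 1.9851)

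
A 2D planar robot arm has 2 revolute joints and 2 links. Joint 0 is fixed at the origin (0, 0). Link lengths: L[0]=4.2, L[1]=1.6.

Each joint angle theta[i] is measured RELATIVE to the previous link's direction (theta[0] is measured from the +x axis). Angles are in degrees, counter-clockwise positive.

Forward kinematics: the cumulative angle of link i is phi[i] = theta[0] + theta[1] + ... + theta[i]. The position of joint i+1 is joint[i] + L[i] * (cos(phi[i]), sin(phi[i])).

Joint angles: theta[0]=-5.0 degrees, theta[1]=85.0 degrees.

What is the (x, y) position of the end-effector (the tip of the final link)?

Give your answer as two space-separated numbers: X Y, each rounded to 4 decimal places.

Answer: 4.4619 1.2096

Derivation:
joint[0] = (0.0000, 0.0000)  (base)
link 0: phi[0] = -5 = -5 deg
  cos(-5 deg) = 0.9962, sin(-5 deg) = -0.0872
  joint[1] = (0.0000, 0.0000) + 4.2 * (0.9962, -0.0872) = (0.0000 + 4.1840, 0.0000 + -0.3661) = (4.1840, -0.3661)
link 1: phi[1] = -5 + 85 = 80 deg
  cos(80 deg) = 0.1736, sin(80 deg) = 0.9848
  joint[2] = (4.1840, -0.3661) + 1.6 * (0.1736, 0.9848) = (4.1840 + 0.2778, -0.3661 + 1.5757) = (4.4619, 1.2096)
End effector: (4.4619, 1.2096)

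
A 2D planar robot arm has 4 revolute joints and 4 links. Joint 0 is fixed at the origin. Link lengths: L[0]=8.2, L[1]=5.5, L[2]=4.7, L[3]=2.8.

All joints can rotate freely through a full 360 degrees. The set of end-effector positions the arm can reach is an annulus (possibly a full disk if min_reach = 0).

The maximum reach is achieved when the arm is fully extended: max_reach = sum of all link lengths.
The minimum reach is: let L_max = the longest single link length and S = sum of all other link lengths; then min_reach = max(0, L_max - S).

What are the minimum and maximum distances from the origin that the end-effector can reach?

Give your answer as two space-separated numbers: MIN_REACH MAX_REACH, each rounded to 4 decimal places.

Link lengths: [8.2, 5.5, 4.7, 2.8]
max_reach = 8.2 + 5.5 + 4.7 + 2.8 = 21.2
L_max = max([8.2, 5.5, 4.7, 2.8]) = 8.2
S (sum of others) = 21.2 - 8.2 = 13
min_reach = max(0, 8.2 - 13) = max(0, -4.8) = 0

Answer: 0.0000 21.2000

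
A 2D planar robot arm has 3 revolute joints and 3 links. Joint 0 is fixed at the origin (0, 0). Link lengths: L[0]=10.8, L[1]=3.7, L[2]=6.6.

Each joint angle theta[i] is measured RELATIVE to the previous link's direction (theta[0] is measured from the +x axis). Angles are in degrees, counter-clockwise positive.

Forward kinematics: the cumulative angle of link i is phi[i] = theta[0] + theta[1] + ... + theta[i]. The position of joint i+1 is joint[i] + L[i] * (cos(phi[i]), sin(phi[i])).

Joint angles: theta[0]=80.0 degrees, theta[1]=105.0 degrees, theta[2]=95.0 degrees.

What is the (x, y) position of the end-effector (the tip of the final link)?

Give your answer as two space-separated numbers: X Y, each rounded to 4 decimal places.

Answer: -0.6644 3.8137

Derivation:
joint[0] = (0.0000, 0.0000)  (base)
link 0: phi[0] = 80 = 80 deg
  cos(80 deg) = 0.1736, sin(80 deg) = 0.9848
  joint[1] = (0.0000, 0.0000) + 10.8 * (0.1736, 0.9848) = (0.0000 + 1.8754, 0.0000 + 10.6359) = (1.8754, 10.6359)
link 1: phi[1] = 80 + 105 = 185 deg
  cos(185 deg) = -0.9962, sin(185 deg) = -0.0872
  joint[2] = (1.8754, 10.6359) + 3.7 * (-0.9962, -0.0872) = (1.8754 + -3.6859, 10.6359 + -0.3225) = (-1.8105, 10.3134)
link 2: phi[2] = 80 + 105 + 95 = 280 deg
  cos(280 deg) = 0.1736, sin(280 deg) = -0.9848
  joint[3] = (-1.8105, 10.3134) + 6.6 * (0.1736, -0.9848) = (-1.8105 + 1.1461, 10.3134 + -6.4997) = (-0.6644, 3.8137)
End effector: (-0.6644, 3.8137)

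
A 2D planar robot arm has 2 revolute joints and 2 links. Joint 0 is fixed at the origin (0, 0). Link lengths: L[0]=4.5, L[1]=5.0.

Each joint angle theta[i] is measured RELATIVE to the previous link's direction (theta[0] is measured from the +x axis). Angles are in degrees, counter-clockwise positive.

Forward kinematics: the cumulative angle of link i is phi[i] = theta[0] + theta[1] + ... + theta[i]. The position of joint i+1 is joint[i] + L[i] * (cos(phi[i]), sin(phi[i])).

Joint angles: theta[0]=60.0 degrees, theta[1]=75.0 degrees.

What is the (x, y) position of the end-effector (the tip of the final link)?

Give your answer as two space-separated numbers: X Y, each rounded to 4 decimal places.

Answer: -1.2855 7.4326

Derivation:
joint[0] = (0.0000, 0.0000)  (base)
link 0: phi[0] = 60 = 60 deg
  cos(60 deg) = 0.5000, sin(60 deg) = 0.8660
  joint[1] = (0.0000, 0.0000) + 4.5 * (0.5000, 0.8660) = (0.0000 + 2.2500, 0.0000 + 3.8971) = (2.2500, 3.8971)
link 1: phi[1] = 60 + 75 = 135 deg
  cos(135 deg) = -0.7071, sin(135 deg) = 0.7071
  joint[2] = (2.2500, 3.8971) + 5 * (-0.7071, 0.7071) = (2.2500 + -3.5355, 3.8971 + 3.5355) = (-1.2855, 7.4326)
End effector: (-1.2855, 7.4326)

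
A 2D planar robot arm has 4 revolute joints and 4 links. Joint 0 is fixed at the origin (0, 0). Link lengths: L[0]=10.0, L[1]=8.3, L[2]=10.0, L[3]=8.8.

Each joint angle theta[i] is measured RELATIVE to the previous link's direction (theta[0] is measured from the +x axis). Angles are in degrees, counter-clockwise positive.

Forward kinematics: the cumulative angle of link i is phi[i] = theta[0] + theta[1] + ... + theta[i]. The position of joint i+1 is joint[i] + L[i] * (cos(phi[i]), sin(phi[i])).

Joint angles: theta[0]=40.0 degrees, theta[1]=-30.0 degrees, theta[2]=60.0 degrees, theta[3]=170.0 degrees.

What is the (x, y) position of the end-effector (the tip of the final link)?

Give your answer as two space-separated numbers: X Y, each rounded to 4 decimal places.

joint[0] = (0.0000, 0.0000)  (base)
link 0: phi[0] = 40 = 40 deg
  cos(40 deg) = 0.7660, sin(40 deg) = 0.6428
  joint[1] = (0.0000, 0.0000) + 10 * (0.7660, 0.6428) = (0.0000 + 7.6604, 0.0000 + 6.4279) = (7.6604, 6.4279)
link 1: phi[1] = 40 + -30 = 10 deg
  cos(10 deg) = 0.9848, sin(10 deg) = 0.1736
  joint[2] = (7.6604, 6.4279) + 8.3 * (0.9848, 0.1736) = (7.6604 + 8.1739, 6.4279 + 1.4413) = (15.8343, 7.8692)
link 2: phi[2] = 40 + -30 + 60 = 70 deg
  cos(70 deg) = 0.3420, sin(70 deg) = 0.9397
  joint[3] = (15.8343, 7.8692) + 10 * (0.3420, 0.9397) = (15.8343 + 3.4202, 7.8692 + 9.3969) = (19.2546, 17.2661)
link 3: phi[3] = 40 + -30 + 60 + 170 = 240 deg
  cos(240 deg) = -0.5000, sin(240 deg) = -0.8660
  joint[4] = (19.2546, 17.2661) + 8.8 * (-0.5000, -0.8660) = (19.2546 + -4.4000, 17.2661 + -7.6210) = (14.8546, 9.6451)
End effector: (14.8546, 9.6451)

Answer: 14.8546 9.6451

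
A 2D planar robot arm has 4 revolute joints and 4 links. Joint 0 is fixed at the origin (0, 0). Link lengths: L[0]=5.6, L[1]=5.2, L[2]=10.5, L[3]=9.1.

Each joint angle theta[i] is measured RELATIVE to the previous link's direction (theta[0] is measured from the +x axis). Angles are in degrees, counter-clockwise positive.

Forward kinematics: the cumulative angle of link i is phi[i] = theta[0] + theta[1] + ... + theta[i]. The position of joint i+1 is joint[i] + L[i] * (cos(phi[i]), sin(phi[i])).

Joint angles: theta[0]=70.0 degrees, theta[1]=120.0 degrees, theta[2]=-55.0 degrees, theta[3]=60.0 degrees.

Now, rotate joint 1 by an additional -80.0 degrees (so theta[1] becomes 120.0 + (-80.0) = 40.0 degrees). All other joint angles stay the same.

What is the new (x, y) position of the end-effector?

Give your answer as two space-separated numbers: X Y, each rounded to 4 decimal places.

joint[0] = (0.0000, 0.0000)  (base)
link 0: phi[0] = 70 = 70 deg
  cos(70 deg) = 0.3420, sin(70 deg) = 0.9397
  joint[1] = (0.0000, 0.0000) + 5.6 * (0.3420, 0.9397) = (0.0000 + 1.9153, 0.0000 + 5.2623) = (1.9153, 5.2623)
link 1: phi[1] = 70 + 40 = 110 deg
  cos(110 deg) = -0.3420, sin(110 deg) = 0.9397
  joint[2] = (1.9153, 5.2623) + 5.2 * (-0.3420, 0.9397) = (1.9153 + -1.7785, 5.2623 + 4.8864) = (0.1368, 10.1487)
link 2: phi[2] = 70 + 40 + -55 = 55 deg
  cos(55 deg) = 0.5736, sin(55 deg) = 0.8192
  joint[3] = (0.1368, 10.1487) + 10.5 * (0.5736, 0.8192) = (0.1368 + 6.0226, 10.1487 + 8.6011) = (6.1594, 18.7498)
link 3: phi[3] = 70 + 40 + -55 + 60 = 115 deg
  cos(115 deg) = -0.4226, sin(115 deg) = 0.9063
  joint[4] = (6.1594, 18.7498) + 9.1 * (-0.4226, 0.9063) = (6.1594 + -3.8458, 18.7498 + 8.2474) = (2.3135, 26.9972)
End effector: (2.3135, 26.9972)

Answer: 2.3135 26.9972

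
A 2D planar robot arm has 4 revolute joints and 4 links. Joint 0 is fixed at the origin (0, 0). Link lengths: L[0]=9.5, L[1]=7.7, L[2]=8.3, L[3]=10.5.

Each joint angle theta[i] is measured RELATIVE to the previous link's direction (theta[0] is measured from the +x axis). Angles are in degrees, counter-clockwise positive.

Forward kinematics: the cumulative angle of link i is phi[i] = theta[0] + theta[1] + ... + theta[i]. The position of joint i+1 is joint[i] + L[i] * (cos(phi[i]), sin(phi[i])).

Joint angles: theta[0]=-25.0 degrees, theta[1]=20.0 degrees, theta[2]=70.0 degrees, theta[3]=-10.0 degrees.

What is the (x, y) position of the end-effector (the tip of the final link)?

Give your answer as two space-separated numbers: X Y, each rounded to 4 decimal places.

Answer: 25.8109 11.4375

Derivation:
joint[0] = (0.0000, 0.0000)  (base)
link 0: phi[0] = -25 = -25 deg
  cos(-25 deg) = 0.9063, sin(-25 deg) = -0.4226
  joint[1] = (0.0000, 0.0000) + 9.5 * (0.9063, -0.4226) = (0.0000 + 8.6099, 0.0000 + -4.0149) = (8.6099, -4.0149)
link 1: phi[1] = -25 + 20 = -5 deg
  cos(-5 deg) = 0.9962, sin(-5 deg) = -0.0872
  joint[2] = (8.6099, -4.0149) + 7.7 * (0.9962, -0.0872) = (8.6099 + 7.6707, -4.0149 + -0.6711) = (16.2806, -4.6860)
link 2: phi[2] = -25 + 20 + 70 = 65 deg
  cos(65 deg) = 0.4226, sin(65 deg) = 0.9063
  joint[3] = (16.2806, -4.6860) + 8.3 * (0.4226, 0.9063) = (16.2806 + 3.5077, -4.6860 + 7.5224) = (19.7884, 2.8364)
link 3: phi[3] = -25 + 20 + 70 + -10 = 55 deg
  cos(55 deg) = 0.5736, sin(55 deg) = 0.8192
  joint[4] = (19.7884, 2.8364) + 10.5 * (0.5736, 0.8192) = (19.7884 + 6.0226, 2.8364 + 8.6011) = (25.8109, 11.4375)
End effector: (25.8109, 11.4375)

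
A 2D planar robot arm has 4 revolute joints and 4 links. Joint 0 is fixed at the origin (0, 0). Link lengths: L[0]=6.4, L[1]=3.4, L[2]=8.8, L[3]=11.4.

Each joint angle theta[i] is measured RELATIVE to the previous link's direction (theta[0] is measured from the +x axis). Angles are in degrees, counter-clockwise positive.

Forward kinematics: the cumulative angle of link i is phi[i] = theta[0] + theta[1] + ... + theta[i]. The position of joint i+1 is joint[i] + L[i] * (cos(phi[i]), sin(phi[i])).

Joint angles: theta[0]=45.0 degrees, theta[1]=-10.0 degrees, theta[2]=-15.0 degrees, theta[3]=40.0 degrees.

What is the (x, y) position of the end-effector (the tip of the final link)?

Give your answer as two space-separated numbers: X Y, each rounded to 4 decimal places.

Answer: 21.2799 19.3581

Derivation:
joint[0] = (0.0000, 0.0000)  (base)
link 0: phi[0] = 45 = 45 deg
  cos(45 deg) = 0.7071, sin(45 deg) = 0.7071
  joint[1] = (0.0000, 0.0000) + 6.4 * (0.7071, 0.7071) = (0.0000 + 4.5255, 0.0000 + 4.5255) = (4.5255, 4.5255)
link 1: phi[1] = 45 + -10 = 35 deg
  cos(35 deg) = 0.8192, sin(35 deg) = 0.5736
  joint[2] = (4.5255, 4.5255) + 3.4 * (0.8192, 0.5736) = (4.5255 + 2.7851, 4.5255 + 1.9502) = (7.3106, 6.4756)
link 2: phi[2] = 45 + -10 + -15 = 20 deg
  cos(20 deg) = 0.9397, sin(20 deg) = 0.3420
  joint[3] = (7.3106, 6.4756) + 8.8 * (0.9397, 0.3420) = (7.3106 + 8.2693, 6.4756 + 3.0098) = (15.5799, 9.4854)
link 3: phi[3] = 45 + -10 + -15 + 40 = 60 deg
  cos(60 deg) = 0.5000, sin(60 deg) = 0.8660
  joint[4] = (15.5799, 9.4854) + 11.4 * (0.5000, 0.8660) = (15.5799 + 5.7000, 9.4854 + 9.8727) = (21.2799, 19.3581)
End effector: (21.2799, 19.3581)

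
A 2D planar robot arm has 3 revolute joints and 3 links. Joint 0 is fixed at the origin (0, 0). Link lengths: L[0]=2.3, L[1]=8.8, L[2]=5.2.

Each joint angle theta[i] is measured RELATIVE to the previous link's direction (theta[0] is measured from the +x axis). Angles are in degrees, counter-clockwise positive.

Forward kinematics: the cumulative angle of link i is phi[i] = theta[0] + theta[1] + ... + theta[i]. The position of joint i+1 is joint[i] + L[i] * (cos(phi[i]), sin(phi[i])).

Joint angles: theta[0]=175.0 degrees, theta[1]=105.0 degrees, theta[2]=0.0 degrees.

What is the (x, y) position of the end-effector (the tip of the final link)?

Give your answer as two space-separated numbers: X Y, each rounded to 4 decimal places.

joint[0] = (0.0000, 0.0000)  (base)
link 0: phi[0] = 175 = 175 deg
  cos(175 deg) = -0.9962, sin(175 deg) = 0.0872
  joint[1] = (0.0000, 0.0000) + 2.3 * (-0.9962, 0.0872) = (0.0000 + -2.2912, 0.0000 + 0.2005) = (-2.2912, 0.2005)
link 1: phi[1] = 175 + 105 = 280 deg
  cos(280 deg) = 0.1736, sin(280 deg) = -0.9848
  joint[2] = (-2.2912, 0.2005) + 8.8 * (0.1736, -0.9848) = (-2.2912 + 1.5281, 0.2005 + -8.6663) = (-0.7631, -8.4659)
link 2: phi[2] = 175 + 105 + 0 = 280 deg
  cos(280 deg) = 0.1736, sin(280 deg) = -0.9848
  joint[3] = (-0.7631, -8.4659) + 5.2 * (0.1736, -0.9848) = (-0.7631 + 0.9030, -8.4659 + -5.1210) = (0.1398, -13.5869)
End effector: (0.1398, -13.5869)

Answer: 0.1398 -13.5869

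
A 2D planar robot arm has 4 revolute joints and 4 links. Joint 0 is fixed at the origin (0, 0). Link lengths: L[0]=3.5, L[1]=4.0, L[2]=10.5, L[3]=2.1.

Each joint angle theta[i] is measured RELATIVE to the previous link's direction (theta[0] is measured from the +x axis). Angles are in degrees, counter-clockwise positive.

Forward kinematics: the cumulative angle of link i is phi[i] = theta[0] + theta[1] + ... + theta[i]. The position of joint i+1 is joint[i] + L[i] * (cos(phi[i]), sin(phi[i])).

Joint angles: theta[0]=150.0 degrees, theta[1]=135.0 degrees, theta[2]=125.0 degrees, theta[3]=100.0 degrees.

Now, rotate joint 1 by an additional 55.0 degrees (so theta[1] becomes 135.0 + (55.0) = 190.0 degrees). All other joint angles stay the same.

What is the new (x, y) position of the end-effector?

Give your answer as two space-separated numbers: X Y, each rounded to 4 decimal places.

joint[0] = (0.0000, 0.0000)  (base)
link 0: phi[0] = 150 = 150 deg
  cos(150 deg) = -0.8660, sin(150 deg) = 0.5000
  joint[1] = (0.0000, 0.0000) + 3.5 * (-0.8660, 0.5000) = (0.0000 + -3.0311, 0.0000 + 1.7500) = (-3.0311, 1.7500)
link 1: phi[1] = 150 + 190 = 340 deg
  cos(340 deg) = 0.9397, sin(340 deg) = -0.3420
  joint[2] = (-3.0311, 1.7500) + 4 * (0.9397, -0.3420) = (-3.0311 + 3.7588, 1.7500 + -1.3681) = (0.7277, 0.3819)
link 2: phi[2] = 150 + 190 + 125 = 465 deg
  cos(465 deg) = -0.2588, sin(465 deg) = 0.9659
  joint[3] = (0.7277, 0.3819) + 10.5 * (-0.2588, 0.9659) = (0.7277 + -2.7176, 0.3819 + 10.1422) = (-1.9899, 10.5241)
link 3: phi[3] = 150 + 190 + 125 + 100 = 565 deg
  cos(565 deg) = -0.9063, sin(565 deg) = -0.4226
  joint[4] = (-1.9899, 10.5241) + 2.1 * (-0.9063, -0.4226) = (-1.9899 + -1.9032, 10.5241 + -0.8875) = (-3.8932, 9.6366)
End effector: (-3.8932, 9.6366)

Answer: -3.8932 9.6366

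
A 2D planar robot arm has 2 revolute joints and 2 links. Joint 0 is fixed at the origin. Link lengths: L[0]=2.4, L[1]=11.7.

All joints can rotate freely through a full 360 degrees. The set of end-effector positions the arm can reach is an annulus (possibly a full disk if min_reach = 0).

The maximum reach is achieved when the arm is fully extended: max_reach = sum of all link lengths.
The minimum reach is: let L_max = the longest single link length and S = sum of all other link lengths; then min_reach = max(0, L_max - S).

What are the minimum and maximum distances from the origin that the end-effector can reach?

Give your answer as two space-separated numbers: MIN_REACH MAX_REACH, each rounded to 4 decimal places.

Answer: 9.3000 14.1000

Derivation:
Link lengths: [2.4, 11.7]
max_reach = 2.4 + 11.7 = 14.1
L_max = max([2.4, 11.7]) = 11.7
S (sum of others) = 14.1 - 11.7 = 2.4
min_reach = max(0, 11.7 - 2.4) = max(0, 9.3) = 9.3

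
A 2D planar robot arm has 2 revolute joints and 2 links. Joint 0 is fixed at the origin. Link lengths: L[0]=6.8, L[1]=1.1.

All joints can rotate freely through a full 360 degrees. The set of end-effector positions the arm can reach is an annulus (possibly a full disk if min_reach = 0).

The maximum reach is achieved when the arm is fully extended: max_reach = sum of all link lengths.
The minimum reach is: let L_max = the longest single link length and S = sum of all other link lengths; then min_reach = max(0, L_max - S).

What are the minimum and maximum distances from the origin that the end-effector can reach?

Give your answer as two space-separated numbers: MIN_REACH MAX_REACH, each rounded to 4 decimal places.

Answer: 5.7000 7.9000

Derivation:
Link lengths: [6.8, 1.1]
max_reach = 6.8 + 1.1 = 7.9
L_max = max([6.8, 1.1]) = 6.8
S (sum of others) = 7.9 - 6.8 = 1.1
min_reach = max(0, 6.8 - 1.1) = max(0, 5.7) = 5.7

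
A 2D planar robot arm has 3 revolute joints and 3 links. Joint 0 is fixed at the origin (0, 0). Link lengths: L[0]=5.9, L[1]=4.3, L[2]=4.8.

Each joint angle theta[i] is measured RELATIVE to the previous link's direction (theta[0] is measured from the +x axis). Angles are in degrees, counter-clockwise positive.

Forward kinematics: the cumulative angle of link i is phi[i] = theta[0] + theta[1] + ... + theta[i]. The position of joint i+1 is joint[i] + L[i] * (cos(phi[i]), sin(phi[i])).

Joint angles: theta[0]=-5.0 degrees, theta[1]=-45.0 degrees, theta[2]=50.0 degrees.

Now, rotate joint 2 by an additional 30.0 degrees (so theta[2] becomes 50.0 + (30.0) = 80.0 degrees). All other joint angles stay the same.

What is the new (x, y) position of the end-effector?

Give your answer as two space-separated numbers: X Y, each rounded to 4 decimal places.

joint[0] = (0.0000, 0.0000)  (base)
link 0: phi[0] = -5 = -5 deg
  cos(-5 deg) = 0.9962, sin(-5 deg) = -0.0872
  joint[1] = (0.0000, 0.0000) + 5.9 * (0.9962, -0.0872) = (0.0000 + 5.8775, 0.0000 + -0.5142) = (5.8775, -0.5142)
link 1: phi[1] = -5 + -45 = -50 deg
  cos(-50 deg) = 0.6428, sin(-50 deg) = -0.7660
  joint[2] = (5.8775, -0.5142) + 4.3 * (0.6428, -0.7660) = (5.8775 + 2.7640, -0.5142 + -3.2940) = (8.6415, -3.8082)
link 2: phi[2] = -5 + -45 + 80 = 30 deg
  cos(30 deg) = 0.8660, sin(30 deg) = 0.5000
  joint[3] = (8.6415, -3.8082) + 4.8 * (0.8660, 0.5000) = (8.6415 + 4.1569, -3.8082 + 2.4000) = (12.7985, -1.4082)
End effector: (12.7985, -1.4082)

Answer: 12.7985 -1.4082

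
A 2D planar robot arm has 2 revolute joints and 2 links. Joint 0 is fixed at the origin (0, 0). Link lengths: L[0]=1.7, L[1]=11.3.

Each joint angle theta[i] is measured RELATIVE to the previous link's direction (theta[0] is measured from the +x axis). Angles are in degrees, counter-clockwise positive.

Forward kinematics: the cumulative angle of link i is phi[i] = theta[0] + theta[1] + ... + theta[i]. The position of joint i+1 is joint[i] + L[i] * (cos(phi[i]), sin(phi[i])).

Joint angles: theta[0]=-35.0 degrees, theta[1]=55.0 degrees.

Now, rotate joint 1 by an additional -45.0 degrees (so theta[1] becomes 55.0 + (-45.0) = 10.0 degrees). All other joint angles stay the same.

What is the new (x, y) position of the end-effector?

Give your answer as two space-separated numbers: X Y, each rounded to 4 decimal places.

Answer: 11.6338 -5.7507

Derivation:
joint[0] = (0.0000, 0.0000)  (base)
link 0: phi[0] = -35 = -35 deg
  cos(-35 deg) = 0.8192, sin(-35 deg) = -0.5736
  joint[1] = (0.0000, 0.0000) + 1.7 * (0.8192, -0.5736) = (0.0000 + 1.3926, 0.0000 + -0.9751) = (1.3926, -0.9751)
link 1: phi[1] = -35 + 10 = -25 deg
  cos(-25 deg) = 0.9063, sin(-25 deg) = -0.4226
  joint[2] = (1.3926, -0.9751) + 11.3 * (0.9063, -0.4226) = (1.3926 + 10.2413, -0.9751 + -4.7756) = (11.6338, -5.7507)
End effector: (11.6338, -5.7507)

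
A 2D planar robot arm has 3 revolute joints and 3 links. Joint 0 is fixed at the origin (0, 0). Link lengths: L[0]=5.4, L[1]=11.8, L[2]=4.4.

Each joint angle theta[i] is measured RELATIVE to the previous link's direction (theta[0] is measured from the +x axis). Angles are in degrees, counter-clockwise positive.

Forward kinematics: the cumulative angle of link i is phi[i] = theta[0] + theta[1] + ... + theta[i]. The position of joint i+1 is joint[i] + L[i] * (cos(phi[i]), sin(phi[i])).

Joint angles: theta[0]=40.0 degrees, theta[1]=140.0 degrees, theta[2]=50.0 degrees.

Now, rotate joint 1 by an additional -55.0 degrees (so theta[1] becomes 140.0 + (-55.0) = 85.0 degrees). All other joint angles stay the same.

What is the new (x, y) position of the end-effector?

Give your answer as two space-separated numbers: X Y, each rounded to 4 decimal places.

joint[0] = (0.0000, 0.0000)  (base)
link 0: phi[0] = 40 = 40 deg
  cos(40 deg) = 0.7660, sin(40 deg) = 0.6428
  joint[1] = (0.0000, 0.0000) + 5.4 * (0.7660, 0.6428) = (0.0000 + 4.1366, 0.0000 + 3.4711) = (4.1366, 3.4711)
link 1: phi[1] = 40 + 85 = 125 deg
  cos(125 deg) = -0.5736, sin(125 deg) = 0.8192
  joint[2] = (4.1366, 3.4711) + 11.8 * (-0.5736, 0.8192) = (4.1366 + -6.7682, 3.4711 + 9.6660) = (-2.6316, 13.1370)
link 2: phi[2] = 40 + 85 + 50 = 175 deg
  cos(175 deg) = -0.9962, sin(175 deg) = 0.0872
  joint[3] = (-2.6316, 13.1370) + 4.4 * (-0.9962, 0.0872) = (-2.6316 + -4.3833, 13.1370 + 0.3835) = (-7.0148, 13.5205)
End effector: (-7.0148, 13.5205)

Answer: -7.0148 13.5205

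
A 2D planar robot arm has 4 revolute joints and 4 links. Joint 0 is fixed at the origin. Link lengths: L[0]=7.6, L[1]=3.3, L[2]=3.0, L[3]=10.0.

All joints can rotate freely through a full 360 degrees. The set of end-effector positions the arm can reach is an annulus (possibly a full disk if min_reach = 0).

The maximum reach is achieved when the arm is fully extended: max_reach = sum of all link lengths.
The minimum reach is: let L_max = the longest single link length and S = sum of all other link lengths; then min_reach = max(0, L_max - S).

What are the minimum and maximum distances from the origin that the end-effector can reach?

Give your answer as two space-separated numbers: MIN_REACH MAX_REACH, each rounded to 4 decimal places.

Answer: 0.0000 23.9000

Derivation:
Link lengths: [7.6, 3.3, 3.0, 10.0]
max_reach = 7.6 + 3.3 + 3 + 10 = 23.9
L_max = max([7.6, 3.3, 3.0, 10.0]) = 10
S (sum of others) = 23.9 - 10 = 13.9
min_reach = max(0, 10 - 13.9) = max(0, -3.9) = 0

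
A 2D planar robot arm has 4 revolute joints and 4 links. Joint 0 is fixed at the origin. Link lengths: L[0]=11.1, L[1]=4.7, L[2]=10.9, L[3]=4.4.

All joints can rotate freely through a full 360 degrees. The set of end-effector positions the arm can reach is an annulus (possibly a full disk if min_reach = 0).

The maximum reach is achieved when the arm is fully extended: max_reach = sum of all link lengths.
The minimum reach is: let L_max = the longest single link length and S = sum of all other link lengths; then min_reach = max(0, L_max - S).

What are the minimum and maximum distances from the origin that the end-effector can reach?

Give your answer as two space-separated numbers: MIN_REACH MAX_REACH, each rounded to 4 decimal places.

Link lengths: [11.1, 4.7, 10.9, 4.4]
max_reach = 11.1 + 4.7 + 10.9 + 4.4 = 31.1
L_max = max([11.1, 4.7, 10.9, 4.4]) = 11.1
S (sum of others) = 31.1 - 11.1 = 20
min_reach = max(0, 11.1 - 20) = max(0, -8.9) = 0

Answer: 0.0000 31.1000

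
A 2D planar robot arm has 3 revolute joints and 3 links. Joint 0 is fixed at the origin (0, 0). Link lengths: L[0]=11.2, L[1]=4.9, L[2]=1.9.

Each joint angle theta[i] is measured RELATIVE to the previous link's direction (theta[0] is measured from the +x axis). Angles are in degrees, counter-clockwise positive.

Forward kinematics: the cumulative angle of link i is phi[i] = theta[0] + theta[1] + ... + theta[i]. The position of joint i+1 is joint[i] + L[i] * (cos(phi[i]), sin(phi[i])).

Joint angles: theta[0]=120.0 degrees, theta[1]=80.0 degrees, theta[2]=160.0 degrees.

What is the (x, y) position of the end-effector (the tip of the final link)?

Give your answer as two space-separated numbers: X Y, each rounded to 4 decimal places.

Answer: -8.3045 8.0236

Derivation:
joint[0] = (0.0000, 0.0000)  (base)
link 0: phi[0] = 120 = 120 deg
  cos(120 deg) = -0.5000, sin(120 deg) = 0.8660
  joint[1] = (0.0000, 0.0000) + 11.2 * (-0.5000, 0.8660) = (0.0000 + -5.6000, 0.0000 + 9.6995) = (-5.6000, 9.6995)
link 1: phi[1] = 120 + 80 = 200 deg
  cos(200 deg) = -0.9397, sin(200 deg) = -0.3420
  joint[2] = (-5.6000, 9.6995) + 4.9 * (-0.9397, -0.3420) = (-5.6000 + -4.6045, 9.6995 + -1.6759) = (-10.2045, 8.0236)
link 2: phi[2] = 120 + 80 + 160 = 360 deg
  cos(360 deg) = 1.0000, sin(360 deg) = -0.0000
  joint[3] = (-10.2045, 8.0236) + 1.9 * (1.0000, -0.0000) = (-10.2045 + 1.9000, 8.0236 + -0.0000) = (-8.3045, 8.0236)
End effector: (-8.3045, 8.0236)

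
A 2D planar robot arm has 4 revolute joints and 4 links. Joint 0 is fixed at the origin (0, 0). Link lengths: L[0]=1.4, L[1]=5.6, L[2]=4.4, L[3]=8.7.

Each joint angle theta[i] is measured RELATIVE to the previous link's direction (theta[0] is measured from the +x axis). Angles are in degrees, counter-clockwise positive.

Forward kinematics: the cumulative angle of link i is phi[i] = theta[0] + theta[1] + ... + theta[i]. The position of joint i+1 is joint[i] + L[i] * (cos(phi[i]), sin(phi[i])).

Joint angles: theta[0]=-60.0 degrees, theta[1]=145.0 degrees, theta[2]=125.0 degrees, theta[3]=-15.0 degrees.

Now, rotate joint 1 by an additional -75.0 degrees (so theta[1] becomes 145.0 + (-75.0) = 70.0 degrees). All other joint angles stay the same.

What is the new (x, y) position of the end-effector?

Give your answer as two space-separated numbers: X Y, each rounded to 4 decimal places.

joint[0] = (0.0000, 0.0000)  (base)
link 0: phi[0] = -60 = -60 deg
  cos(-60 deg) = 0.5000, sin(-60 deg) = -0.8660
  joint[1] = (0.0000, 0.0000) + 1.4 * (0.5000, -0.8660) = (0.0000 + 0.7000, 0.0000 + -1.2124) = (0.7000, -1.2124)
link 1: phi[1] = -60 + 70 = 10 deg
  cos(10 deg) = 0.9848, sin(10 deg) = 0.1736
  joint[2] = (0.7000, -1.2124) + 5.6 * (0.9848, 0.1736) = (0.7000 + 5.5149, -1.2124 + 0.9724) = (6.2149, -0.2400)
link 2: phi[2] = -60 + 70 + 125 = 135 deg
  cos(135 deg) = -0.7071, sin(135 deg) = 0.7071
  joint[3] = (6.2149, -0.2400) + 4.4 * (-0.7071, 0.7071) = (6.2149 + -3.1113, -0.2400 + 3.1113) = (3.1037, 2.8713)
link 3: phi[3] = -60 + 70 + 125 + -15 = 120 deg
  cos(120 deg) = -0.5000, sin(120 deg) = 0.8660
  joint[4] = (3.1037, 2.8713) + 8.7 * (-0.5000, 0.8660) = (3.1037 + -4.3500, 2.8713 + 7.5344) = (-1.2463, 10.4057)
End effector: (-1.2463, 10.4057)

Answer: -1.2463 10.4057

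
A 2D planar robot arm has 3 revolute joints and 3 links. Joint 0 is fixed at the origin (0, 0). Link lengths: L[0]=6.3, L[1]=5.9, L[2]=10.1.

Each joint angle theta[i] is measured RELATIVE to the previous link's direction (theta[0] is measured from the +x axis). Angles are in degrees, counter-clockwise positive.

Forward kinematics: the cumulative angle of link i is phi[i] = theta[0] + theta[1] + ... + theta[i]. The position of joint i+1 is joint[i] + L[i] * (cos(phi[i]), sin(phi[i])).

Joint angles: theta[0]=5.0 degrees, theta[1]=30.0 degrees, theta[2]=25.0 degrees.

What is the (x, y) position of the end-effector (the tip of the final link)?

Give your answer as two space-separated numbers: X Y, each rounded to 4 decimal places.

joint[0] = (0.0000, 0.0000)  (base)
link 0: phi[0] = 5 = 5 deg
  cos(5 deg) = 0.9962, sin(5 deg) = 0.0872
  joint[1] = (0.0000, 0.0000) + 6.3 * (0.9962, 0.0872) = (0.0000 + 6.2760, 0.0000 + 0.5491) = (6.2760, 0.5491)
link 1: phi[1] = 5 + 30 = 35 deg
  cos(35 deg) = 0.8192, sin(35 deg) = 0.5736
  joint[2] = (6.2760, 0.5491) + 5.9 * (0.8192, 0.5736) = (6.2760 + 4.8330, 0.5491 + 3.3841) = (11.1090, 3.9332)
link 2: phi[2] = 5 + 30 + 25 = 60 deg
  cos(60 deg) = 0.5000, sin(60 deg) = 0.8660
  joint[3] = (11.1090, 3.9332) + 10.1 * (0.5000, 0.8660) = (11.1090 + 5.0500, 3.9332 + 8.7469) = (16.1590, 12.6800)
End effector: (16.1590, 12.6800)

Answer: 16.1590 12.6800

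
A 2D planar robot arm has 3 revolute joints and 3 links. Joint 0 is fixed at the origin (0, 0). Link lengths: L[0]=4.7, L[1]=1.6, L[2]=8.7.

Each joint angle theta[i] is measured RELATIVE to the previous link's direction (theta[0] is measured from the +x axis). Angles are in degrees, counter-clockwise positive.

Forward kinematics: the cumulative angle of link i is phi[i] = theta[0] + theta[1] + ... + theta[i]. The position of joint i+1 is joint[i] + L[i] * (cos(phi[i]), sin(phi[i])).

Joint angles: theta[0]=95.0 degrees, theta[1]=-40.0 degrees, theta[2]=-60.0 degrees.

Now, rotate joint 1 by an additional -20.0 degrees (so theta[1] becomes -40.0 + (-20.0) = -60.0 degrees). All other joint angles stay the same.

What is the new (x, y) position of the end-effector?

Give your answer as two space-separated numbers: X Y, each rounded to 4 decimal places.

Answer: 8.7859 1.9231

Derivation:
joint[0] = (0.0000, 0.0000)  (base)
link 0: phi[0] = 95 = 95 deg
  cos(95 deg) = -0.0872, sin(95 deg) = 0.9962
  joint[1] = (0.0000, 0.0000) + 4.7 * (-0.0872, 0.9962) = (0.0000 + -0.4096, 0.0000 + 4.6821) = (-0.4096, 4.6821)
link 1: phi[1] = 95 + -60 = 35 deg
  cos(35 deg) = 0.8192, sin(35 deg) = 0.5736
  joint[2] = (-0.4096, 4.6821) + 1.6 * (0.8192, 0.5736) = (-0.4096 + 1.3106, 4.6821 + 0.9177) = (0.9010, 5.5998)
link 2: phi[2] = 95 + -60 + -60 = -25 deg
  cos(-25 deg) = 0.9063, sin(-25 deg) = -0.4226
  joint[3] = (0.9010, 5.5998) + 8.7 * (0.9063, -0.4226) = (0.9010 + 7.8849, 5.5998 + -3.6768) = (8.7859, 1.9231)
End effector: (8.7859, 1.9231)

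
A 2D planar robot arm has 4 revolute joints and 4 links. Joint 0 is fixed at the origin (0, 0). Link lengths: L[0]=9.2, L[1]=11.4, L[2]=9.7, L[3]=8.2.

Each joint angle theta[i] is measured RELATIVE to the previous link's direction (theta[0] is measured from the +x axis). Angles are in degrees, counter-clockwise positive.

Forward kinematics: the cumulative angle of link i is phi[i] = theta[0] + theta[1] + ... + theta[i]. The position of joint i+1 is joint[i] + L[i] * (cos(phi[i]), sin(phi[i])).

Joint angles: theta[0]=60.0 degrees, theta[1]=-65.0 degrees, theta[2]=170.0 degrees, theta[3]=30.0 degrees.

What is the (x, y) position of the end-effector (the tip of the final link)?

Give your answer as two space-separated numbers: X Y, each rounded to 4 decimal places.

Answer: -1.3335 7.3621

Derivation:
joint[0] = (0.0000, 0.0000)  (base)
link 0: phi[0] = 60 = 60 deg
  cos(60 deg) = 0.5000, sin(60 deg) = 0.8660
  joint[1] = (0.0000, 0.0000) + 9.2 * (0.5000, 0.8660) = (0.0000 + 4.6000, 0.0000 + 7.9674) = (4.6000, 7.9674)
link 1: phi[1] = 60 + -65 = -5 deg
  cos(-5 deg) = 0.9962, sin(-5 deg) = -0.0872
  joint[2] = (4.6000, 7.9674) + 11.4 * (0.9962, -0.0872) = (4.6000 + 11.3566, 7.9674 + -0.9936) = (15.9566, 6.9739)
link 2: phi[2] = 60 + -65 + 170 = 165 deg
  cos(165 deg) = -0.9659, sin(165 deg) = 0.2588
  joint[3] = (15.9566, 6.9739) + 9.7 * (-0.9659, 0.2588) = (15.9566 + -9.3695, 6.9739 + 2.5105) = (6.5871, 9.4844)
link 3: phi[3] = 60 + -65 + 170 + 30 = 195 deg
  cos(195 deg) = -0.9659, sin(195 deg) = -0.2588
  joint[4] = (6.5871, 9.4844) + 8.2 * (-0.9659, -0.2588) = (6.5871 + -7.9206, 9.4844 + -2.1223) = (-1.3335, 7.3621)
End effector: (-1.3335, 7.3621)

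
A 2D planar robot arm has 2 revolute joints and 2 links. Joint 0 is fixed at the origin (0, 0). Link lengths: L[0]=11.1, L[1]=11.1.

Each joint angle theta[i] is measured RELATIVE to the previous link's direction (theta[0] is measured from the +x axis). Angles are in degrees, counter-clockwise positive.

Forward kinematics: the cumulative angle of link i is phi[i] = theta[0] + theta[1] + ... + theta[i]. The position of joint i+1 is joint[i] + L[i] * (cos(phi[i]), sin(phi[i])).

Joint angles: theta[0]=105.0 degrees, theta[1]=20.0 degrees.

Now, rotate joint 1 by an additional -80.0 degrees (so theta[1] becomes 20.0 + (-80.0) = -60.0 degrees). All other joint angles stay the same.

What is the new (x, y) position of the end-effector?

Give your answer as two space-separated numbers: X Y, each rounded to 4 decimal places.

joint[0] = (0.0000, 0.0000)  (base)
link 0: phi[0] = 105 = 105 deg
  cos(105 deg) = -0.2588, sin(105 deg) = 0.9659
  joint[1] = (0.0000, 0.0000) + 11.1 * (-0.2588, 0.9659) = (0.0000 + -2.8729, 0.0000 + 10.7218) = (-2.8729, 10.7218)
link 1: phi[1] = 105 + -60 = 45 deg
  cos(45 deg) = 0.7071, sin(45 deg) = 0.7071
  joint[2] = (-2.8729, 10.7218) + 11.1 * (0.7071, 0.7071) = (-2.8729 + 7.8489, 10.7218 + 7.8489) = (4.9760, 18.5707)
End effector: (4.9760, 18.5707)

Answer: 4.9760 18.5707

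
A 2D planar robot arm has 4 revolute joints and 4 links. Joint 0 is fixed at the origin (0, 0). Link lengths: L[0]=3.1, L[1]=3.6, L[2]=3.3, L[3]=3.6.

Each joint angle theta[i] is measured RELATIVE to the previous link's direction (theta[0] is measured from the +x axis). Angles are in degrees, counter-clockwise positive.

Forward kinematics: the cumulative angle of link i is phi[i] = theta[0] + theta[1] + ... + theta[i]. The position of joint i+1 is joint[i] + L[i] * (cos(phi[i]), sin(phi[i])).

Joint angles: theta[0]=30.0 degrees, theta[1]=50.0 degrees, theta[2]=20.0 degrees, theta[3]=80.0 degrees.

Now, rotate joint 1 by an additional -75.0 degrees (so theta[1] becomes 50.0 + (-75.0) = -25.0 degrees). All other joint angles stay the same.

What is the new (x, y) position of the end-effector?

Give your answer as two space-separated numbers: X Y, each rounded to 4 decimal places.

joint[0] = (0.0000, 0.0000)  (base)
link 0: phi[0] = 30 = 30 deg
  cos(30 deg) = 0.8660, sin(30 deg) = 0.5000
  joint[1] = (0.0000, 0.0000) + 3.1 * (0.8660, 0.5000) = (0.0000 + 2.6847, 0.0000 + 1.5500) = (2.6847, 1.5500)
link 1: phi[1] = 30 + -25 = 5 deg
  cos(5 deg) = 0.9962, sin(5 deg) = 0.0872
  joint[2] = (2.6847, 1.5500) + 3.6 * (0.9962, 0.0872) = (2.6847 + 3.5863, 1.5500 + 0.3138) = (6.2710, 1.8638)
link 2: phi[2] = 30 + -25 + 20 = 25 deg
  cos(25 deg) = 0.9063, sin(25 deg) = 0.4226
  joint[3] = (6.2710, 1.8638) + 3.3 * (0.9063, 0.4226) = (6.2710 + 2.9908, 1.8638 + 1.3946) = (9.2618, 3.2584)
link 3: phi[3] = 30 + -25 + 20 + 80 = 105 deg
  cos(105 deg) = -0.2588, sin(105 deg) = 0.9659
  joint[4] = (9.2618, 3.2584) + 3.6 * (-0.2588, 0.9659) = (9.2618 + -0.9317, 3.2584 + 3.4773) = (8.3300, 6.7357)
End effector: (8.3300, 6.7357)

Answer: 8.3300 6.7357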